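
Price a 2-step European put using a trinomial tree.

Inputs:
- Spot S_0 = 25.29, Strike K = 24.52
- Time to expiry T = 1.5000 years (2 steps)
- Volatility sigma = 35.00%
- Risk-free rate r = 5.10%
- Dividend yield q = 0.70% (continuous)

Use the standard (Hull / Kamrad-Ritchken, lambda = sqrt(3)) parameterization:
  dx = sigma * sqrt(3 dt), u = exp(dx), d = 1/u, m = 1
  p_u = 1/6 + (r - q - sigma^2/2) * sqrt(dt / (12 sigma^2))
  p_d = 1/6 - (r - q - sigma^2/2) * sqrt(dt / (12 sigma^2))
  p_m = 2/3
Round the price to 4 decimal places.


Answer: Price = V(0,0) = 2.5784

Derivation:
dt = T/N = 0.750000; dx = sigma*sqrt(3*dt) = 0.525000
u = exp(dx) = 1.690459; d = 1/u = 0.591555
p_u = 0.154345, p_m = 0.666667, p_d = 0.178988
Discount per step: exp(-r*dt) = 0.962472
Stock lattice S(k, j) with j the centered position index:
  k=0: S(0,+0) = 25.2900
  k=1: S(1,-1) = 14.9604; S(1,+0) = 25.2900; S(1,+1) = 42.7517
  k=2: S(2,-2) = 8.8499; S(2,-1) = 14.9604; S(2,+0) = 25.2900; S(2,+1) = 42.7517; S(2,+2) = 72.2700
Terminal payoffs V(N, j) = max(K - S_T, 0):
  V(2,-2) = 15.670074; V(2,-1) = 9.559565; V(2,+0) = 0.000000; V(2,+1) = 0.000000; V(2,+2) = 0.000000
Backward induction: V(k, j) = exp(-r*dt) * [p_u * V(k+1, j+1) + p_m * V(k+1, j) + p_d * V(k+1, j-1)]
  V(1,-1) = exp(-r*dt) * [p_u*0.000000 + p_m*9.559565 + p_d*15.670074] = 8.833378
  V(1,+0) = exp(-r*dt) * [p_u*0.000000 + p_m*0.000000 + p_d*9.559565] = 1.646837
  V(1,+1) = exp(-r*dt) * [p_u*0.000000 + p_m*0.000000 + p_d*0.000000] = 0.000000
  V(0,+0) = exp(-r*dt) * [p_u*0.000000 + p_m*1.646837 + p_d*8.833378] = 2.578425


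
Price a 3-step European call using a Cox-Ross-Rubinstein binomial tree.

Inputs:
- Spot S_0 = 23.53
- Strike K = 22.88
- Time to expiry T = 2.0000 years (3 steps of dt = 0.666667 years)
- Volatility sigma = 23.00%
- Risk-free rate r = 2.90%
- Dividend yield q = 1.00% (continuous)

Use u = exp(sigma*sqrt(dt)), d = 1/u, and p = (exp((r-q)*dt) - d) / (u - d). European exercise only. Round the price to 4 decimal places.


Answer: Price = V(0,0) = 3.9082

Derivation:
dt = T/N = 0.666667
u = exp(sigma*sqrt(dt)) = 1.206585; d = 1/u = 0.828785
p = (exp((r-q)*dt) - d) / (u - d) = 0.486930
Discount per step: exp(-r*dt) = 0.980852
Stock lattice S(k, i) with i counting down-moves:
  k=0: S(0,0) = 23.5300
  k=1: S(1,0) = 28.3909; S(1,1) = 19.5013
  k=2: S(2,0) = 34.2561; S(2,1) = 23.5300; S(2,2) = 16.1624
  k=3: S(3,0) = 41.3329; S(3,1) = 28.3909; S(3,2) = 19.5013; S(3,3) = 13.3952
Terminal payoffs V(N, i) = max(S_T - K, 0):
  V(3,0) = 18.452902; V(3,1) = 5.510950; V(3,2) = 0.000000; V(3,3) = 0.000000
Backward induction: V(k, i) = exp(-r*dt) * [p * V(k+1, i) + (1-p) * V(k+1, i+1)].
  V(2,0) = exp(-r*dt) * [p*18.452902 + (1-p)*5.510950] = 11.586583
  V(2,1) = exp(-r*dt) * [p*5.510950 + (1-p)*0.000000] = 2.632063
  V(2,2) = exp(-r*dt) * [p*0.000000 + (1-p)*0.000000] = 0.000000
  V(1,0) = exp(-r*dt) * [p*11.586583 + (1-p)*2.632063] = 6.858398
  V(1,1) = exp(-r*dt) * [p*2.632063 + (1-p)*0.000000] = 1.257089
  V(0,0) = exp(-r*dt) * [p*6.858398 + (1-p)*1.257089] = 3.908238


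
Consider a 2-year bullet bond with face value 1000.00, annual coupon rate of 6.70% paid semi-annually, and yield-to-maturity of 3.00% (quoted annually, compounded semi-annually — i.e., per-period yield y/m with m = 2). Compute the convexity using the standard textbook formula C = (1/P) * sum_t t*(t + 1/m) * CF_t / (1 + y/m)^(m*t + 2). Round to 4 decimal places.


Answer: Convexity = 4.5576

Derivation:
Coupon per period c = face * coupon_rate / m = 33.500000
Periods per year m = 2; per-period yield y/m = 0.015000
Number of cashflows N = 4
Cashflows (t years, CF_t, discount factor 1/(1+y/m)^(m*t), PV):
  t = 0.5000: CF_t = 33.500000, DF = 0.985222, PV = 33.004926
  t = 1.0000: CF_t = 33.500000, DF = 0.970662, PV = 32.517169
  t = 1.5000: CF_t = 33.500000, DF = 0.956317, PV = 32.036619
  t = 2.0000: CF_t = 1033.500000, DF = 0.942184, PV = 973.747402
Price P = sum_t PV_t = 1071.306116
Convexity numerator sum_t t*(t + 1/m) * CF_t / (1+y/m)^(m*t + 2):
  t = 0.5000: term = 16.018310
  t = 1.0000: term = 47.344758
  t = 1.5000: term = 93.290163
  t = 2.0000: term = 4725.896780
Convexity = (1/P) * sum = 4882.550010 / 1071.306116 = 4.557568


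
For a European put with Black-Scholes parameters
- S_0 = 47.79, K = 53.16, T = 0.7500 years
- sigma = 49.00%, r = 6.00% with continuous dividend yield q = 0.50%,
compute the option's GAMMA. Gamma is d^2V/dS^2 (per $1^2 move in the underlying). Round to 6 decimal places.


d1 = 0.0584365163; d2 = -0.3659159315
phi(d1) = 0.3982617023; exp(-qT) = 0.9962570225; exp(-rT) = 0.9559974818
Gamma = exp(-qT) * phi(d1) / (S * sigma * sqrt(T)) = 0.9962570225 * 0.3982617023 / (47.7900 * 0.4900 * 0.8660254038) = 0.019565

Answer: Gamma = 0.019565


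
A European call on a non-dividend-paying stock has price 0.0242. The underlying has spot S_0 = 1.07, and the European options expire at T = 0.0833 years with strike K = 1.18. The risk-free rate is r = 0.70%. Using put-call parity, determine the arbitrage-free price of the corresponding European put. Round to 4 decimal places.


Answer: Put price = 0.1335

Derivation:
Put-call parity: C - P = S_0 * exp(-qT) - K * exp(-rT).
S_0 * exp(-qT) = 1.0700 * 1.00000000 = 1.07000000
K * exp(-rT) = 1.1800 * 0.99941707 = 1.17931214
P = C - S*exp(-qT) + K*exp(-rT)
P = 0.0242 - 1.07000000 + 1.17931214 = 0.1335


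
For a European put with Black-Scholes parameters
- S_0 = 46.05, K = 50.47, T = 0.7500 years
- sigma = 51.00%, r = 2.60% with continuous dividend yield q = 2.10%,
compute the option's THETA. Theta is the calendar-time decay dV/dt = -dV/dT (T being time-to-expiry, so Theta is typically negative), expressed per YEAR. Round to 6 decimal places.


Answer: Theta = -4.938467

Derivation:
d1 = 0.0218174154; d2 = -0.4198555405
phi(d1) = 0.3988473435; exp(-qT) = 0.9843733826; exp(-rT) = 0.9806888952
Theta = -S*exp(-qT)*phi(d1)*sigma/(2*sqrt(T)) + r*K*exp(-rT)*N(-d2) - q*S*exp(-qT)*N(-d1)
N(-d1) = 0.4912968010; N(-d2) = 0.6627045059; sqrt(T) = 0.8660254038
Term 1 = -46.0500 * 0.9843733826 * 0.3988473435 * 0.5100 / (2 * 0.8660254038) = -5.3236040766
Term 2 = 0.0260 * 50.4700 * 0.9806888952 * 0.6627045059 = 0.8528208976
Term 3 = -0.0210 * 46.0500 * 0.9843733826 * 0.4912968010 = -0.4676842315
Theta = -5.3236040766 + (0.8528208976) + (-0.4676842315) = -4.938467


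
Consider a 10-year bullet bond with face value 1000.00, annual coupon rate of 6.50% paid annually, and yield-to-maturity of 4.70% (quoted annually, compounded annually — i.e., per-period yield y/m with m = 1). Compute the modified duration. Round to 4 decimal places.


Answer: Modified duration = 7.4717

Derivation:
Coupon per period c = face * coupon_rate / m = 65.000000
Periods per year m = 1; per-period yield y/m = 0.047000
Number of cashflows N = 10
Cashflows (t years, CF_t, discount factor 1/(1+y/m)^(m*t), PV):
  t = 1.0000: CF_t = 65.000000, DF = 0.955110, PV = 62.082139
  t = 2.0000: CF_t = 65.000000, DF = 0.912235, PV = 59.295262
  t = 3.0000: CF_t = 65.000000, DF = 0.871284, PV = 56.633488
  t = 4.0000: CF_t = 65.000000, DF = 0.832172, PV = 54.091202
  t = 5.0000: CF_t = 65.000000, DF = 0.794816, PV = 51.663039
  t = 6.0000: CF_t = 65.000000, DF = 0.759137, PV = 49.343877
  t = 7.0000: CF_t = 65.000000, DF = 0.725059, PV = 47.128822
  t = 8.0000: CF_t = 65.000000, DF = 0.692511, PV = 45.013202
  t = 9.0000: CF_t = 65.000000, DF = 0.661424, PV = 42.992552
  t = 10.0000: CF_t = 1065.000000, DF = 0.631732, PV = 672.795055
Price P = sum_t PV_t = 1141.038638
First compute Macaulay numerator sum_t t * PV_t:
  t * PV_t at t = 1.0000: 62.082139
  t * PV_t at t = 2.0000: 118.590524
  t * PV_t at t = 3.0000: 169.900465
  t * PV_t at t = 4.0000: 216.364807
  t * PV_t at t = 5.0000: 258.315194
  t * PV_t at t = 6.0000: 296.063260
  t * PV_t at t = 7.0000: 329.901754
  t * PV_t at t = 8.0000: 360.105612
  t * PV_t at t = 9.0000: 386.932965
  t * PV_t at t = 10.0000: 6727.950553
Macaulay duration D = 8926.207274 / 1141.038638 = 7.822879
Modified duration = D / (1 + y/m) = 7.822879 / (1 + 0.047000) = 7.471709


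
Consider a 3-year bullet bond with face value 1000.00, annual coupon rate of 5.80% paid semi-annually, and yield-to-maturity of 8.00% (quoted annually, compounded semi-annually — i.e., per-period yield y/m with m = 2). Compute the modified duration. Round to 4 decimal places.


Answer: Modified duration = 2.6819

Derivation:
Coupon per period c = face * coupon_rate / m = 29.000000
Periods per year m = 2; per-period yield y/m = 0.040000
Number of cashflows N = 6
Cashflows (t years, CF_t, discount factor 1/(1+y/m)^(m*t), PV):
  t = 0.5000: CF_t = 29.000000, DF = 0.961538, PV = 27.884615
  t = 1.0000: CF_t = 29.000000, DF = 0.924556, PV = 26.812130
  t = 1.5000: CF_t = 29.000000, DF = 0.888996, PV = 25.780894
  t = 2.0000: CF_t = 29.000000, DF = 0.854804, PV = 24.789322
  t = 2.5000: CF_t = 29.000000, DF = 0.821927, PV = 23.835886
  t = 3.0000: CF_t = 1029.000000, DF = 0.790315, PV = 813.233647
Price P = sum_t PV_t = 942.336495
First compute Macaulay numerator sum_t t * PV_t:
  t * PV_t at t = 0.5000: 13.942308
  t * PV_t at t = 1.0000: 26.812130
  t * PV_t at t = 1.5000: 38.671342
  t * PV_t at t = 2.0000: 49.578643
  t * PV_t at t = 2.5000: 59.589715
  t * PV_t at t = 3.0000: 2439.700941
Macaulay duration D = 2628.295079 / 942.336495 = 2.789126
Modified duration = D / (1 + y/m) = 2.789126 / (1 + 0.040000) = 2.681852


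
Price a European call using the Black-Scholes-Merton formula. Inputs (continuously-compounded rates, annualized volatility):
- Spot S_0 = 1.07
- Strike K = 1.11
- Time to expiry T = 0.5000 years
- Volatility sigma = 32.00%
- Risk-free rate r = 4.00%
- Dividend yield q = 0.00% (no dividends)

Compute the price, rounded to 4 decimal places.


d1 = (ln(S/K) + (r - q + 0.5*sigma^2) * T) / (sigma * sqrt(T)) = 0.03932677
d2 = d1 - sigma * sqrt(T) = -0.18694740
exp(-rT) = 0.98019867; exp(-qT) = 1.00000000
C = S_0 * exp(-qT) * N(d1) - K * exp(-rT) * N(d2)
N(d1) = 0.51568507; N(d2) = 0.42585094
C = 1.0700 * 1.00000000 * 0.51568507 - 1.1100 * 0.98019867 * 0.42585094 = 0.0884

Answer: Price = 0.0884


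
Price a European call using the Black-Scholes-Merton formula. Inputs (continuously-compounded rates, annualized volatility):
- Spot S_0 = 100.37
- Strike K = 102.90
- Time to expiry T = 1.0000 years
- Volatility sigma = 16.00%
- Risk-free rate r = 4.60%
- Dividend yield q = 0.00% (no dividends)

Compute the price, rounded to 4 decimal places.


d1 = (ln(S/K) + (r - q + 0.5*sigma^2) * T) / (sigma * sqrt(T)) = 0.21191072
d2 = d1 - sigma * sqrt(T) = 0.05191072
exp(-rT) = 0.95504196; exp(-qT) = 1.00000000
C = S_0 * exp(-qT) * N(d1) - K * exp(-rT) * N(d2)
N(d1) = 0.58391166; N(d2) = 0.52070008
C = 100.3700 * 1.00000000 * 0.58391166 - 102.9000 * 0.95504196 * 0.52070008 = 7.4360

Answer: Price = 7.4360


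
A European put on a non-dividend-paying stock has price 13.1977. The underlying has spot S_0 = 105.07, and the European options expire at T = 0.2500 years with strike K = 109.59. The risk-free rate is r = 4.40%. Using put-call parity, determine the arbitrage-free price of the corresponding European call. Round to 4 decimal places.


Answer: Call price = 9.8766

Derivation:
Put-call parity: C - P = S_0 * exp(-qT) - K * exp(-rT).
S_0 * exp(-qT) = 105.0700 * 1.00000000 = 105.07000000
K * exp(-rT) = 109.5900 * 0.98906028 = 108.39111595
C = P + S*exp(-qT) - K*exp(-rT)
C = 13.1977 + 105.07000000 - 108.39111595 = 9.8766


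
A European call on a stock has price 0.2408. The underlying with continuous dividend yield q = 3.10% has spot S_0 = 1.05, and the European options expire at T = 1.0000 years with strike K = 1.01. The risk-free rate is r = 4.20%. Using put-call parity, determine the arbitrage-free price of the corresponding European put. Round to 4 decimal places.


Put-call parity: C - P = S_0 * exp(-qT) - K * exp(-rT).
S_0 * exp(-qT) = 1.0500 * 0.96947557 = 1.01794935
K * exp(-rT) = 1.0100 * 0.95886978 = 0.96845848
P = C - S*exp(-qT) + K*exp(-rT)
P = 0.2408 - 1.01794935 + 0.96845848 = 0.1913

Answer: Put price = 0.1913


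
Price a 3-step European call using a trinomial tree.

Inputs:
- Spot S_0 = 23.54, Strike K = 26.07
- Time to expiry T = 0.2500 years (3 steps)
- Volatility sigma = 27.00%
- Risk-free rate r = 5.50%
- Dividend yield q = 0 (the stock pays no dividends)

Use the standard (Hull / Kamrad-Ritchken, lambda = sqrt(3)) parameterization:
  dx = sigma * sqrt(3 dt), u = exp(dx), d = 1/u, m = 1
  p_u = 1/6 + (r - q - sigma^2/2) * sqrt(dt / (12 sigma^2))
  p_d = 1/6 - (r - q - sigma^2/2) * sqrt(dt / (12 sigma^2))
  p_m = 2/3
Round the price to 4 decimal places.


Answer: Price = V(0,0) = 0.5362

Derivation:
dt = T/N = 0.083333; dx = sigma*sqrt(3*dt) = 0.135000
u = exp(dx) = 1.144537; d = 1/u = 0.873716
p_u = 0.172392, p_m = 0.666667, p_d = 0.160941
Discount per step: exp(-r*dt) = 0.995427
Stock lattice S(k, j) with j the centered position index:
  k=0: S(0,+0) = 23.5400
  k=1: S(1,-1) = 20.5673; S(1,+0) = 23.5400; S(1,+1) = 26.9424
  k=2: S(2,-2) = 17.9700; S(2,-1) = 20.5673; S(2,+0) = 23.5400; S(2,+1) = 26.9424; S(2,+2) = 30.8366
  k=3: S(3,-3) = 15.7006; S(3,-2) = 17.9700; S(3,-1) = 20.5673; S(3,+0) = 23.5400; S(3,+1) = 26.9424; S(3,+2) = 30.8366; S(3,+3) = 35.2936
Terminal payoffs V(N, j) = max(S_T - K, 0):
  V(3,-3) = 0.000000; V(3,-2) = 0.000000; V(3,-1) = 0.000000; V(3,+0) = 0.000000; V(3,+1) = 0.872396; V(3,+2) = 4.766563; V(3,+3) = 9.223581
Backward induction: V(k, j) = exp(-r*dt) * [p_u * V(k+1, j+1) + p_m * V(k+1, j) + p_d * V(k+1, j-1)]
  V(2,-2) = exp(-r*dt) * [p_u*0.000000 + p_m*0.000000 + p_d*0.000000] = 0.000000
  V(2,-1) = exp(-r*dt) * [p_u*0.000000 + p_m*0.000000 + p_d*0.000000] = 0.000000
  V(2,+0) = exp(-r*dt) * [p_u*0.872396 + p_m*0.000000 + p_d*0.000000] = 0.149706
  V(2,+1) = exp(-r*dt) * [p_u*4.766563 + p_m*0.872396 + p_d*0.000000] = 1.396897
  V(2,+2) = exp(-r*dt) * [p_u*9.223581 + p_m*4.766563 + p_d*0.872396] = 4.885740
  V(1,-1) = exp(-r*dt) * [p_u*0.149706 + p_m*0.000000 + p_d*0.000000] = 0.025690
  V(1,+0) = exp(-r*dt) * [p_u*1.396897 + p_m*0.149706 + p_d*0.000000] = 0.339061
  V(1,+1) = exp(-r*dt) * [p_u*4.885740 + p_m*1.396897 + p_d*0.149706] = 1.789401
  V(0,+0) = exp(-r*dt) * [p_u*1.789401 + p_m*0.339061 + p_d*0.025690] = 0.536190


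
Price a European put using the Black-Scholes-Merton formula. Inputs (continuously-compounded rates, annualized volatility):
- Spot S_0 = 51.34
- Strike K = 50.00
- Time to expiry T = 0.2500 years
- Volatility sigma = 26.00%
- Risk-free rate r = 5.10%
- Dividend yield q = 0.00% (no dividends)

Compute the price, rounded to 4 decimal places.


Answer: Price = 1.7404

Derivation:
d1 = (ln(S/K) + (r - q + 0.5*sigma^2) * T) / (sigma * sqrt(T)) = 0.36651669
d2 = d1 - sigma * sqrt(T) = 0.23651669
exp(-rT) = 0.98733094; exp(-qT) = 1.00000000
P = K * exp(-rT) * N(-d2) - S_0 * exp(-qT) * N(-d1)
N(-d1) = 0.35698978; N(-d2) = 0.40651588
P = 50.0000 * 0.98733094 * 0.40651588 - 51.3400 * 1.00000000 * 0.35698978 = 1.7404


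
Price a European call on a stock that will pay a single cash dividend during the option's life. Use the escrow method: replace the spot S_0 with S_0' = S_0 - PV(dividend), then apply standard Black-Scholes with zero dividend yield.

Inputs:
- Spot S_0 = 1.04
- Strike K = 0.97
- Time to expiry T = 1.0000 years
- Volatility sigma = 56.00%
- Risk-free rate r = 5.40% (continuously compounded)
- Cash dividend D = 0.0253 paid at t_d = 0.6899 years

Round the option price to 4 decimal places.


Answer: Price = 0.2649

Derivation:
PV(D) = D * exp(-r * t_d) = 0.0253 * 0.96343081 = 0.02437480
S_0' = S_0 - PV(D) = 1.0400 - 0.02437480 = 1.01562520
d1 = (ln(S_0'/K) + (r + sigma^2/2)*T) / (sigma*sqrt(T)) = 0.45850641
d2 = d1 - sigma*sqrt(T) = -0.10149359
exp(-rT) = 0.94743211
N(d1) = 0.67670567; N(d2) = 0.45957932
C = S_0' * N(d1) - K * exp(-rT) * N(d2) = 1.01562520 * 0.67670567 - 0.9700 * 0.94743211 * 0.45957932 = 0.2649


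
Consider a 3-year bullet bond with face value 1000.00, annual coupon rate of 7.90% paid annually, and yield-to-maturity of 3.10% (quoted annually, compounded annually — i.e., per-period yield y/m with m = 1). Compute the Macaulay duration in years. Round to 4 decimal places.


Coupon per period c = face * coupon_rate / m = 79.000000
Periods per year m = 1; per-period yield y/m = 0.031000
Number of cashflows N = 3
Cashflows (t years, CF_t, discount factor 1/(1+y/m)^(m*t), PV):
  t = 1.0000: CF_t = 79.000000, DF = 0.969932, PV = 76.624636
  t = 2.0000: CF_t = 79.000000, DF = 0.940768, PV = 74.320695
  t = 3.0000: CF_t = 1079.000000, DF = 0.912481, PV = 984.567393
Price P = sum_t PV_t = 1135.512724
Macaulay numerator sum_t t * PV_t:
  t * PV_t at t = 1.0000: 76.624636
  t * PV_t at t = 2.0000: 148.641389
  t * PV_t at t = 3.0000: 2953.702180
Macaulay duration D = (sum_t t * PV_t) / P = 3178.968206 / 1135.512724 = 2.799588

Answer: Macaulay duration = 2.7996 years


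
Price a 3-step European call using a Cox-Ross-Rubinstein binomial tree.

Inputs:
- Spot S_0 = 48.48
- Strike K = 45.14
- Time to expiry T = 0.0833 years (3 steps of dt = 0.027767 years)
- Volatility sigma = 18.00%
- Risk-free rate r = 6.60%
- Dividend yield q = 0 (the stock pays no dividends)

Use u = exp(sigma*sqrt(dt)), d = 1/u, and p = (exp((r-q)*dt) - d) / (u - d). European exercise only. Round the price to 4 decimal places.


Answer: Price = V(0,0) = 3.6772

Derivation:
dt = T/N = 0.027767
u = exp(sigma*sqrt(dt)) = 1.030448; d = 1/u = 0.970451
p = (exp((r-q)*dt) - d) / (u - d) = 0.523075
Discount per step: exp(-r*dt) = 0.998169
Stock lattice S(k, i) with i counting down-moves:
  k=0: S(0,0) = 48.4800
  k=1: S(1,0) = 49.9561; S(1,1) = 47.0475
  k=2: S(2,0) = 51.4772; S(2,1) = 48.4800; S(2,2) = 45.6573
  k=3: S(3,0) = 53.0446; S(3,1) = 49.9561; S(3,2) = 47.0475; S(3,3) = 44.3082
Terminal payoffs V(N, i) = max(S_T - K, 0):
  V(3,0) = 7.904614; V(3,1) = 4.816136; V(3,2) = 1.907482; V(3,3) = 0.000000
Backward induction: V(k, i) = exp(-r*dt) * [p * V(k+1, i) + (1-p) * V(k+1, i+1)].
  V(2,0) = exp(-r*dt) * [p*7.904614 + (1-p)*4.816136] = 6.419866
  V(2,1) = exp(-r*dt) * [p*4.816136 + (1-p)*1.907482] = 3.422648
  V(2,2) = exp(-r*dt) * [p*1.907482 + (1-p)*0.000000] = 0.995929
  V(1,0) = exp(-r*dt) * [p*6.419866 + (1-p)*3.422648] = 4.981280
  V(1,1) = exp(-r*dt) * [p*3.422648 + (1-p)*0.995929] = 2.261137
  V(0,0) = exp(-r*dt) * [p*4.981280 + (1-p)*2.261137] = 3.677231


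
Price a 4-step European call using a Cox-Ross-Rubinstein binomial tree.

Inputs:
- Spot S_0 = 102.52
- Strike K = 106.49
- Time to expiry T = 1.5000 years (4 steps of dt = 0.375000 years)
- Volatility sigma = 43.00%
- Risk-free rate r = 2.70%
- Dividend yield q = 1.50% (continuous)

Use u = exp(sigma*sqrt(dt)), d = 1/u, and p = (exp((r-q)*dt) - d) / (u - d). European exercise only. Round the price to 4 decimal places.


Answer: Price = V(0,0) = 19.4155

Derivation:
dt = T/N = 0.375000
u = exp(sigma*sqrt(dt)) = 1.301243; d = 1/u = 0.768496
p = (exp((r-q)*dt) - d) / (u - d) = 0.443014
Discount per step: exp(-r*dt) = 0.989926
Stock lattice S(k, i) with i counting down-moves:
  k=0: S(0,0) = 102.5200
  k=1: S(1,0) = 133.4035; S(1,1) = 78.7862
  k=2: S(2,0) = 173.5903; S(2,1) = 102.5200; S(2,2) = 60.5469
  k=3: S(3,0) = 225.8833; S(3,1) = 133.4035; S(3,2) = 78.7862; S(3,3) = 46.5300
  k=4: S(4,0) = 293.9291; S(4,1) = 173.5903; S(4,2) = 102.5200; S(4,3) = 60.5469; S(4,4) = 35.7581
Terminal payoffs V(N, i) = max(S_T - K, 0):
  V(4,0) = 187.439073; V(4,1) = 67.100347; V(4,2) = 0.000000; V(4,3) = 0.000000; V(4,4) = 0.000000
Backward induction: V(k, i) = exp(-r*dt) * [p * V(k+1, i) + (1-p) * V(k+1, i+1)].
  V(3,0) = exp(-r*dt) * [p*187.439073 + (1-p)*67.100347] = 119.199011
  V(3,1) = exp(-r*dt) * [p*67.100347 + (1-p)*0.000000] = 29.426901
  V(3,2) = exp(-r*dt) * [p*0.000000 + (1-p)*0.000000] = 0.000000
  V(3,3) = exp(-r*dt) * [p*0.000000 + (1-p)*0.000000] = 0.000000
  V(2,0) = exp(-r*dt) * [p*119.199011 + (1-p)*29.426901] = 68.500074
  V(2,1) = exp(-r*dt) * [p*29.426901 + (1-p)*0.000000] = 12.905187
  V(2,2) = exp(-r*dt) * [p*0.000000 + (1-p)*0.000000] = 0.000000
  V(1,0) = exp(-r*dt) * [p*68.500074 + (1-p)*12.905187] = 37.156355
  V(1,1) = exp(-r*dt) * [p*12.905187 + (1-p)*0.000000] = 5.659578
  V(0,0) = exp(-r*dt) * [p*37.156355 + (1-p)*5.659578] = 19.415496


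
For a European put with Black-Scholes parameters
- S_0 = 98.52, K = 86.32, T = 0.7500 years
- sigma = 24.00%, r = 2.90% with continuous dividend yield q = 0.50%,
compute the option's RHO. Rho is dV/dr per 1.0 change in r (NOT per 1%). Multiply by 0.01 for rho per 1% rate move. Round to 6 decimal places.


d1 = 0.8265647268; d2 = 0.6187186299
phi(d1) = 0.2834999997; exp(-qT) = 0.9962570225; exp(-rT) = 0.9784848257
N(-d2) = 0.2680508674
Rho = -K*T*exp(-rT)*N(-d2) = -86.3200 * 0.7500 * 0.9784848257 * 0.2680508674 = -16.980247

Answer: Rho = -16.980247


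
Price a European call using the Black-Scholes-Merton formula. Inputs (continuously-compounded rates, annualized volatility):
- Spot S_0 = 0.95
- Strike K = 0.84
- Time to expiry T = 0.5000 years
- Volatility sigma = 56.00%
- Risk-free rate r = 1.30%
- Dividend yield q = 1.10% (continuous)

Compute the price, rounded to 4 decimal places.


Answer: Price = 0.2014

Derivation:
d1 = (ln(S/K) + (r - q + 0.5*sigma^2) * T) / (sigma * sqrt(T)) = 0.51128894
d2 = d1 - sigma * sqrt(T) = 0.11530915
exp(-rT) = 0.99352108; exp(-qT) = 0.99451510
C = S_0 * exp(-qT) * N(d1) - K * exp(-rT) * N(d2)
N(d1) = 0.69542563; N(d2) = 0.54589996
C = 0.9500 * 0.99451510 * 0.69542563 - 0.8400 * 0.99352108 * 0.54589996 = 0.2014


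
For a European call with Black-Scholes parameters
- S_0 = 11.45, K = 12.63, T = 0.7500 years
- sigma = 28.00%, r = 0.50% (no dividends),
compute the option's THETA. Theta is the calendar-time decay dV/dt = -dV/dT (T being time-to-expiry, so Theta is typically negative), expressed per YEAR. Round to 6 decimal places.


Answer: Theta = -0.731613

Derivation:
d1 = -0.2677882777; d2 = -0.5102753907
phi(d1) = 0.3848914956; exp(-qT) = 1.0000000000; exp(-rT) = 0.9962570225
Theta = -S*exp(-qT)*phi(d1)*sigma/(2*sqrt(T)) - r*K*exp(-rT)*N(d2) + q*S*exp(-qT)*N(d1)
N(d1) = 0.3944311472; N(d2) = 0.3049292705; sqrt(T) = 0.8660254038
Term 1 = -11.4500 * 1.0000000000 * 0.3848914956 * 0.2800 / (2 * 0.8660254038) = -0.7124283707
Term 2 = -0.0050 * 12.6300 * 0.9962570225 * 0.3049292705 = -0.0191842076
Term 3 = 0 (no dividend yield, q = 0)
Theta = -0.7124283707 + (-0.0191842076) + (0.0000000000) = -0.731613


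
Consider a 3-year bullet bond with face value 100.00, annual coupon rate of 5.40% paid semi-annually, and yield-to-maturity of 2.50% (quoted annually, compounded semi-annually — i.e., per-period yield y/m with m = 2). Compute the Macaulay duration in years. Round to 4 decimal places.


Coupon per period c = face * coupon_rate / m = 2.700000
Periods per year m = 2; per-period yield y/m = 0.012500
Number of cashflows N = 6
Cashflows (t years, CF_t, discount factor 1/(1+y/m)^(m*t), PV):
  t = 0.5000: CF_t = 2.700000, DF = 0.987654, PV = 2.666667
  t = 1.0000: CF_t = 2.700000, DF = 0.975461, PV = 2.633745
  t = 1.5000: CF_t = 2.700000, DF = 0.963418, PV = 2.601229
  t = 2.0000: CF_t = 2.700000, DF = 0.951524, PV = 2.569116
  t = 2.5000: CF_t = 2.700000, DF = 0.939777, PV = 2.537398
  t = 3.0000: CF_t = 102.700000, DF = 0.928175, PV = 95.323560
Price P = sum_t PV_t = 108.331714
Macaulay numerator sum_t t * PV_t:
  t * PV_t at t = 0.5000: 1.333333
  t * PV_t at t = 1.0000: 2.633745
  t * PV_t at t = 1.5000: 3.901844
  t * PV_t at t = 2.0000: 5.138231
  t * PV_t at t = 2.5000: 6.343495
  t * PV_t at t = 3.0000: 285.970679
Macaulay duration D = (sum_t t * PV_t) / P = 305.321328 / 108.331714 = 2.818393

Answer: Macaulay duration = 2.8184 years


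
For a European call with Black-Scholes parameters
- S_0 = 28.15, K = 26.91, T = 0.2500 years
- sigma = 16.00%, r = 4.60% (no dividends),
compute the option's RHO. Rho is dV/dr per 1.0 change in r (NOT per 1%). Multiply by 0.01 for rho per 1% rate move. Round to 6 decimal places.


d1 = 0.7468673731; d2 = 0.6668673731
phi(d1) = 0.3018442963; exp(-qT) = 1.0000000000; exp(-rT) = 0.9885658722
N(d2) = 0.7475715734
Rho = K*T*exp(-rT)*N(d2) = 26.9100 * 0.2500 * 0.9885658722 * 0.7475715734 = 4.971782

Answer: Rho = 4.971782


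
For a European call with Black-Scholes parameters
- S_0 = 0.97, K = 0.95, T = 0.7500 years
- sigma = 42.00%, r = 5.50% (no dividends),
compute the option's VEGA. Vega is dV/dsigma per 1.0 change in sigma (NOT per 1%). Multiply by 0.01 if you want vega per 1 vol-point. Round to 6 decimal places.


d1 = 0.3525523076; d2 = -0.0111783620
phi(d1) = 0.3749040704; exp(-qT) = 1.0000000000; exp(-rT) = 0.9595892027
Vega = S * exp(-qT) * phi(d1) * sqrt(T) = 0.9700 * 1.0000000000 * 0.3749040704 * 0.8660254038 = 0.314936

Answer: Vega = 0.314936


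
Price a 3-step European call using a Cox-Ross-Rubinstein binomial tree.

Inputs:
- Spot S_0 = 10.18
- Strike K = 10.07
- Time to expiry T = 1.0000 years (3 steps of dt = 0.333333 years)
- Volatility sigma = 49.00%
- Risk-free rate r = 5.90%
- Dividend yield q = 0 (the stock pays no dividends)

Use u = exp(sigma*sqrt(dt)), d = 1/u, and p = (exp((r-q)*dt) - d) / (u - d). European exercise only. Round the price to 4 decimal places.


dt = T/N = 0.333333
u = exp(sigma*sqrt(dt)) = 1.326975; d = 1/u = 0.753594
p = (exp((r-q)*dt) - d) / (u - d) = 0.464382
Discount per step: exp(-r*dt) = 0.980525
Stock lattice S(k, i) with i counting down-moves:
  k=0: S(0,0) = 10.1800
  k=1: S(1,0) = 13.5086; S(1,1) = 7.6716
  k=2: S(2,0) = 17.9256; S(2,1) = 10.1800; S(2,2) = 5.7813
  k=3: S(3,0) = 23.7868; S(3,1) = 13.5086; S(3,2) = 7.6716; S(3,3) = 4.3567
Terminal payoffs V(N, i) = max(S_T - K, 0):
  V(3,0) = 13.716779; V(3,1) = 3.438602; V(3,2) = 0.000000; V(3,3) = 0.000000
Backward induction: V(k, i) = exp(-r*dt) * [p * V(k+1, i) + (1-p) * V(k+1, i+1)].
  V(2,0) = exp(-r*dt) * [p*13.716779 + (1-p)*3.438602] = 8.051680
  V(2,1) = exp(-r*dt) * [p*3.438602 + (1-p)*0.000000] = 1.565726
  V(2,2) = exp(-r*dt) * [p*0.000000 + (1-p)*0.000000] = 0.000000
  V(1,0) = exp(-r*dt) * [p*8.051680 + (1-p)*1.565726] = 4.488535
  V(1,1) = exp(-r*dt) * [p*1.565726 + (1-p)*0.000000] = 0.712934
  V(0,0) = exp(-r*dt) * [p*4.488535 + (1-p)*0.712934] = 2.418224

Answer: Price = V(0,0) = 2.4182


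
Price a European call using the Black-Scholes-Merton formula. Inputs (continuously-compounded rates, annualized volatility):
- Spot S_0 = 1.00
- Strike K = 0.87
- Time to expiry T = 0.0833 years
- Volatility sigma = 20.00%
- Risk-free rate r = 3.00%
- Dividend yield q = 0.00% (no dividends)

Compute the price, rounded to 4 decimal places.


Answer: Price = 0.1323

Derivation:
d1 = (ln(S/K) + (r - q + 0.5*sigma^2) * T) / (sigma * sqrt(T)) = 2.48472667
d2 = d1 - sigma * sqrt(T) = 2.42700319
exp(-rT) = 0.99750412; exp(-qT) = 1.00000000
C = S_0 * exp(-qT) * N(d1) - K * exp(-rT) * N(d2)
N(d1) = 0.99351745; N(d2) = 0.99238794
C = 1.0000 * 1.00000000 * 0.99351745 - 0.8700 * 0.99750412 * 0.99238794 = 0.1323


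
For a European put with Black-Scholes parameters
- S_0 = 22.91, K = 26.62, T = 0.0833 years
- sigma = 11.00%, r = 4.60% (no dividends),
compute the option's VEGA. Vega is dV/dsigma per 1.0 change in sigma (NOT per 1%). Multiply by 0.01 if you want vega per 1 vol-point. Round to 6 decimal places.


Answer: Vega = 0.000070

Derivation:
d1 = -4.5909647681; d2 = -4.6227126815
phi(d1) = 0.0000105708; exp(-qT) = 1.0000000000; exp(-rT) = 0.9961755320
Vega = S * exp(-qT) * phi(d1) * sqrt(T) = 22.9100 * 1.0000000000 * 0.0000105708 * 0.2886173938 = 0.000070


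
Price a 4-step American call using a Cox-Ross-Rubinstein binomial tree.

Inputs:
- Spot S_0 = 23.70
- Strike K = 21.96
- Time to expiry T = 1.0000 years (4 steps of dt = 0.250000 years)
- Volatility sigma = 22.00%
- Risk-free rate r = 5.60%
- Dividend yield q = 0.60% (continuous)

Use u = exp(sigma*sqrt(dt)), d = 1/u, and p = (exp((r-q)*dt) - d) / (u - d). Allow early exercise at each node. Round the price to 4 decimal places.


dt = T/N = 0.250000
u = exp(sigma*sqrt(dt)) = 1.116278; d = 1/u = 0.895834
p = (exp((r-q)*dt) - d) / (u - d) = 0.529587
Discount per step: exp(-r*dt) = 0.986098
Stock lattice S(k, i) with i counting down-moves:
  k=0: S(0,0) = 23.7000
  k=1: S(1,0) = 26.4558; S(1,1) = 21.2313
  k=2: S(2,0) = 29.5320; S(2,1) = 23.7000; S(2,2) = 19.0197
  k=3: S(3,0) = 32.9659; S(3,1) = 26.4558; S(3,2) = 21.2313; S(3,3) = 17.0385
  k=4: S(4,0) = 36.7992; S(4,1) = 29.5320; S(4,2) = 23.7000; S(4,3) = 19.0197; S(4,4) = 15.2637
Terminal payoffs V(N, i) = max(S_T - K, 0):
  V(4,0) = 14.839161; V(4,1) = 7.572019; V(4,2) = 1.740000; V(4,3) = 0.000000; V(4,4) = 0.000000
Backward induction: V(k, i) = exp(-r*dt) * [p * V(k+1, i) + (1-p) * V(k+1, i+1)]; then take max(V_cont, immediate exercise) for American.
  V(3,0) = exp(-r*dt) * [p*14.839161 + (1-p)*7.572019] = 11.261831; exercise = 11.005945; V(3,0) = max -> 11.261831
  V(3,1) = exp(-r*dt) * [p*7.572019 + (1-p)*1.740000] = 4.761434; exercise = 4.495790; V(3,1) = max -> 4.761434
  V(3,2) = exp(-r*dt) * [p*1.740000 + (1-p)*0.000000] = 0.908671; exercise = 0.000000; V(3,2) = max -> 0.908671
  V(3,3) = exp(-r*dt) * [p*0.000000 + (1-p)*0.000000] = 0.000000; exercise = 0.000000; V(3,3) = max -> 0.000000
  V(2,0) = exp(-r*dt) * [p*11.261831 + (1-p)*4.761434] = 8.089907; exercise = 7.572019; V(2,0) = max -> 8.089907
  V(2,1) = exp(-r*dt) * [p*4.761434 + (1-p)*0.908671] = 2.908047; exercise = 1.740000; V(2,1) = max -> 2.908047
  V(2,2) = exp(-r*dt) * [p*0.908671 + (1-p)*0.000000] = 0.474531; exercise = 0.000000; V(2,2) = max -> 0.474531
  V(1,0) = exp(-r*dt) * [p*8.089907 + (1-p)*2.908047] = 5.573713; exercise = 4.495790; V(1,0) = max -> 5.573713
  V(1,1) = exp(-r*dt) * [p*2.908047 + (1-p)*0.474531] = 1.738776; exercise = 0.000000; V(1,1) = max -> 1.738776
  V(0,0) = exp(-r*dt) * [p*5.573713 + (1-p)*1.738776] = 3.717302; exercise = 1.740000; V(0,0) = max -> 3.717302

Answer: Price = V(0,0) = 3.7173


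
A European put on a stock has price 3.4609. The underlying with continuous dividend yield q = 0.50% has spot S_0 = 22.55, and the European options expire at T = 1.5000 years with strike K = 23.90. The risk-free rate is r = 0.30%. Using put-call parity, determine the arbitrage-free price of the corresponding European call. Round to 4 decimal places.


Answer: Call price = 2.0497

Derivation:
Put-call parity: C - P = S_0 * exp(-qT) - K * exp(-rT).
S_0 * exp(-qT) = 22.5500 * 0.99252805 = 22.38150764
K * exp(-rT) = 23.9000 * 0.99551011 = 23.79269162
C = P + S*exp(-qT) - K*exp(-rT)
C = 3.4609 + 22.38150764 - 23.79269162 = 2.0497


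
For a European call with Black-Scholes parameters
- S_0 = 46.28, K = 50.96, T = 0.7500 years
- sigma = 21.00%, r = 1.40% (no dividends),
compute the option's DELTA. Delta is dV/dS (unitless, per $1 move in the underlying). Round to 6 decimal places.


d1 = -0.3810160359; d2 = -0.5628813707
phi(d1) = 0.3710104154; exp(-qT) = 1.0000000000; exp(-rT) = 0.9895549326
N(d1) = 0.3515956747
Delta = exp(-qT) * N(d1) = 1.0000000000 * 0.3515956747 = 0.351596

Answer: Delta = 0.351596


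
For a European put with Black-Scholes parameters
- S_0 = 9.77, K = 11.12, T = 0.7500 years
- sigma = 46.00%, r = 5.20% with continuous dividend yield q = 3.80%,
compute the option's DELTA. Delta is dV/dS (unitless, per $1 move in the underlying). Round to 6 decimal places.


Answer: Delta = -0.524410

Derivation:
d1 = -0.0993514956; d2 = -0.4977231813
phi(d1) = 0.3969782074; exp(-qT) = 0.9719022941; exp(-rT) = 0.9617507091
N(-d1) = 0.5395704035
Delta = -exp(-qT) * N(-d1) = -0.9719022941 * 0.5395704035 = -0.524410


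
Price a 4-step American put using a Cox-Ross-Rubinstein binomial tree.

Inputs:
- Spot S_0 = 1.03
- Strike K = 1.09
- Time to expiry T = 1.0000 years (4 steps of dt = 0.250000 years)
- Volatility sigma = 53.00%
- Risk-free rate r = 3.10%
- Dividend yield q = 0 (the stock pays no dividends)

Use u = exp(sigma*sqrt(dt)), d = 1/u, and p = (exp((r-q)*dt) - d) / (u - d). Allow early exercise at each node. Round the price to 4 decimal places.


Answer: Price = V(0,0) = 0.2354

Derivation:
dt = T/N = 0.250000
u = exp(sigma*sqrt(dt)) = 1.303431; d = 1/u = 0.767206
p = (exp((r-q)*dt) - d) / (u - d) = 0.448644
Discount per step: exp(-r*dt) = 0.992280
Stock lattice S(k, i) with i counting down-moves:
  k=0: S(0,0) = 1.0300
  k=1: S(1,0) = 1.3425; S(1,1) = 0.7902
  k=2: S(2,0) = 1.7499; S(2,1) = 1.0300; S(2,2) = 0.6063
  k=3: S(3,0) = 2.2809; S(3,1) = 1.3425; S(3,2) = 0.7902; S(3,3) = 0.4651
  k=4: S(4,0) = 2.9730; S(4,1) = 1.7499; S(4,2) = 1.0300; S(4,3) = 0.6063; S(4,4) = 0.3568
Terminal payoffs V(N, i) = max(K - S_T, 0):
  V(4,0) = 0.000000; V(4,1) = 0.000000; V(4,2) = 0.060000; V(4,3) = 0.483737; V(4,4) = 0.733151
Backward induction: V(k, i) = exp(-r*dt) * [p * V(k+1, i) + (1-p) * V(k+1, i+1)]; then take max(V_cont, immediate exercise) for American.
  V(3,0) = exp(-r*dt) * [p*0.000000 + (1-p)*0.000000] = 0.000000; exercise = 0.000000; V(3,0) = max -> 0.000000
  V(3,1) = exp(-r*dt) * [p*0.000000 + (1-p)*0.060000] = 0.032826; exercise = 0.000000; V(3,1) = max -> 0.032826
  V(3,2) = exp(-r*dt) * [p*0.060000 + (1-p)*0.483737] = 0.291363; exercise = 0.299778; V(3,2) = max -> 0.299778
  V(3,3) = exp(-r*dt) * [p*0.483737 + (1-p)*0.733151] = 0.616456; exercise = 0.624871; V(3,3) = max -> 0.624871
  V(2,0) = exp(-r*dt) * [p*0.000000 + (1-p)*0.032826] = 0.017959; exercise = 0.000000; V(2,0) = max -> 0.017959
  V(2,1) = exp(-r*dt) * [p*0.032826 + (1-p)*0.299778] = 0.178622; exercise = 0.060000; V(2,1) = max -> 0.178622
  V(2,2) = exp(-r*dt) * [p*0.299778 + (1-p)*0.624871] = 0.475322; exercise = 0.483737; V(2,2) = max -> 0.483737
  V(1,0) = exp(-r*dt) * [p*0.017959 + (1-p)*0.178622] = 0.105719; exercise = 0.000000; V(1,0) = max -> 0.105719
  V(1,1) = exp(-r*dt) * [p*0.178622 + (1-p)*0.483737] = 0.344171; exercise = 0.299778; V(1,1) = max -> 0.344171
  V(0,0) = exp(-r*dt) * [p*0.105719 + (1-p)*0.344171] = 0.235360; exercise = 0.060000; V(0,0) = max -> 0.235360


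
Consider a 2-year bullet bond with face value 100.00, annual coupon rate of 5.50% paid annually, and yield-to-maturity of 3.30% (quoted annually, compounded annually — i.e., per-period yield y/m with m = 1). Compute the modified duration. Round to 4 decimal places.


Answer: Modified duration = 1.8866

Derivation:
Coupon per period c = face * coupon_rate / m = 5.500000
Periods per year m = 1; per-period yield y/m = 0.033000
Number of cashflows N = 2
Cashflows (t years, CF_t, discount factor 1/(1+y/m)^(m*t), PV):
  t = 1.0000: CF_t = 5.500000, DF = 0.968054, PV = 5.324298
  t = 2.0000: CF_t = 105.500000, DF = 0.937129, PV = 98.867105
Price P = sum_t PV_t = 104.191403
First compute Macaulay numerator sum_t t * PV_t:
  t * PV_t at t = 1.0000: 5.324298
  t * PV_t at t = 2.0000: 197.734210
Macaulay duration D = 203.058508 / 104.191403 = 1.948899
Modified duration = D / (1 + y/m) = 1.948899 / (1 + 0.033000) = 1.886640


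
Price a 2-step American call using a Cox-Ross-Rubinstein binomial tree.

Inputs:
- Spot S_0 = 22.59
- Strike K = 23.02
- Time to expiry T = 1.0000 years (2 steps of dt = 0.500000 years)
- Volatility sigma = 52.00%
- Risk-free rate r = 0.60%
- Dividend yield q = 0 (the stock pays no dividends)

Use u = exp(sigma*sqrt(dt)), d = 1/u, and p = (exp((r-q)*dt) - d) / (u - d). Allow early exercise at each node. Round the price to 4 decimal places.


Answer: Price = V(0,0) = 4.0896

Derivation:
dt = T/N = 0.500000
u = exp(sigma*sqrt(dt)) = 1.444402; d = 1/u = 0.692328
p = (exp((r-q)*dt) - d) / (u - d) = 0.413093
Discount per step: exp(-r*dt) = 0.997004
Stock lattice S(k, i) with i counting down-moves:
  k=0: S(0,0) = 22.5900
  k=1: S(1,0) = 32.6290; S(1,1) = 15.6397
  k=2: S(2,0) = 47.1295; S(2,1) = 22.5900; S(2,2) = 10.8278
Terminal payoffs V(N, i) = max(S_T - K, 0):
  V(2,0) = 24.109465; V(2,1) = 0.000000; V(2,2) = 0.000000
Backward induction: V(k, i) = exp(-r*dt) * [p * V(k+1, i) + (1-p) * V(k+1, i+1)]; then take max(V_cont, immediate exercise) for American.
  V(1,0) = exp(-r*dt) * [p*24.109465 + (1-p)*0.000000] = 9.929616; exercise = 9.609045; V(1,0) = max -> 9.929616
  V(1,1) = exp(-r*dt) * [p*0.000000 + (1-p)*0.000000] = 0.000000; exercise = 0.000000; V(1,1) = max -> 0.000000
  V(0,0) = exp(-r*dt) * [p*9.929616 + (1-p)*0.000000] = 4.089567; exercise = 0.000000; V(0,0) = max -> 4.089567


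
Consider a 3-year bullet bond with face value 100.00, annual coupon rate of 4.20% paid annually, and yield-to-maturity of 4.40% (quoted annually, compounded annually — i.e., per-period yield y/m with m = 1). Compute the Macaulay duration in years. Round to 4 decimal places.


Answer: Macaulay duration = 2.8803 years

Derivation:
Coupon per period c = face * coupon_rate / m = 4.200000
Periods per year m = 1; per-period yield y/m = 0.044000
Number of cashflows N = 3
Cashflows (t years, CF_t, discount factor 1/(1+y/m)^(m*t), PV):
  t = 1.0000: CF_t = 4.200000, DF = 0.957854, PV = 4.022989
  t = 2.0000: CF_t = 4.200000, DF = 0.917485, PV = 3.853437
  t = 3.0000: CF_t = 104.200000, DF = 0.878817, PV = 91.572743
Price P = sum_t PV_t = 99.449169
Macaulay numerator sum_t t * PV_t:
  t * PV_t at t = 1.0000: 4.022989
  t * PV_t at t = 2.0000: 7.706875
  t * PV_t at t = 3.0000: 274.718229
Macaulay duration D = (sum_t t * PV_t) / P = 286.448092 / 99.449169 = 2.880347


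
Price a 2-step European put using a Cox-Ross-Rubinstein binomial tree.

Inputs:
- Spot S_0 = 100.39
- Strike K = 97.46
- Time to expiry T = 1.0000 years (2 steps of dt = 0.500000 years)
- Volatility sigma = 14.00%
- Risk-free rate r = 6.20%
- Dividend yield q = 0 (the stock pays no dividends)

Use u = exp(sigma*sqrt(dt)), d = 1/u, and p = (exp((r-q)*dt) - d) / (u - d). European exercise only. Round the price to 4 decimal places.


dt = T/N = 0.500000
u = exp(sigma*sqrt(dt)) = 1.104061; d = 1/u = 0.905747
p = (exp((r-q)*dt) - d) / (u - d) = 0.634038
Discount per step: exp(-r*dt) = 0.969476
Stock lattice S(k, i) with i counting down-moves:
  k=0: S(0,0) = 100.3900
  k=1: S(1,0) = 110.8367; S(1,1) = 90.9280
  k=2: S(2,0) = 122.3704; S(2,1) = 100.3900; S(2,2) = 82.3578
Terminal payoffs V(N, i) = max(K - S_T, 0):
  V(2,0) = 0.000000; V(2,1) = 0.000000; V(2,2) = 15.102239
Backward induction: V(k, i) = exp(-r*dt) * [p * V(k+1, i) + (1-p) * V(k+1, i+1)].
  V(1,0) = exp(-r*dt) * [p*0.000000 + (1-p)*0.000000] = 0.000000
  V(1,1) = exp(-r*dt) * [p*0.000000 + (1-p)*15.102239] = 5.358144
  V(0,0) = exp(-r*dt) * [p*0.000000 + (1-p)*5.358144] = 1.901023

Answer: Price = V(0,0) = 1.9010


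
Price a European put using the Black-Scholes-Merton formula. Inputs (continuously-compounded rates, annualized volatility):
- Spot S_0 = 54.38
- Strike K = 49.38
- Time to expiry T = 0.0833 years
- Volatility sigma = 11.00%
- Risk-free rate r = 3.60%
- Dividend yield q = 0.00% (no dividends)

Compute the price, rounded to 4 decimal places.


Answer: Price = 0.0004

Derivation:
d1 = (ln(S/K) + (r - q + 0.5*sigma^2) * T) / (sigma * sqrt(T)) = 3.14835559
d2 = d1 - sigma * sqrt(T) = 3.11660767
exp(-rT) = 0.99700569; exp(-qT) = 1.00000000
P = K * exp(-rT) * N(-d2) - S_0 * exp(-qT) * N(-d1)
N(-d1) = 0.00082096; N(-d2) = 0.00091472
P = 49.3800 * 0.99700569 * 0.00091472 - 54.3800 * 1.00000000 * 0.00082096 = 0.0004


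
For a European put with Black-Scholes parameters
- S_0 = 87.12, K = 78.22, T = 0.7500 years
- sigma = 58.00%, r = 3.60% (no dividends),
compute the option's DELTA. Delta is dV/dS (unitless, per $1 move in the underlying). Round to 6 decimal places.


Answer: Delta = -0.301728

Derivation:
d1 = 0.5194382731; d2 = 0.0171435389
phi(d1) = 0.3485942666; exp(-qT) = 1.0000000000; exp(-rT) = 0.9733612415
N(-d1) = 0.3017275738
Delta = -exp(-qT) * N(-d1) = -1.0000000000 * 0.3017275738 = -0.301728


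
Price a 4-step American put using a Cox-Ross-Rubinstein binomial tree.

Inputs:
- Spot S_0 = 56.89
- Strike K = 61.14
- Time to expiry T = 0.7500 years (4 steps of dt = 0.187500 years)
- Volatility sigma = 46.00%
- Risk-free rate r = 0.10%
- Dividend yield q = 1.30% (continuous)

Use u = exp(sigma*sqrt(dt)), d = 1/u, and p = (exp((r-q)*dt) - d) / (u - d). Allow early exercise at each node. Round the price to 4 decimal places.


Answer: Price = V(0,0) = 11.9064

Derivation:
dt = T/N = 0.187500
u = exp(sigma*sqrt(dt)) = 1.220409; d = 1/u = 0.819398
p = (exp((r-q)*dt) - d) / (u - d) = 0.444763
Discount per step: exp(-r*dt) = 0.999813
Stock lattice S(k, i) with i counting down-moves:
  k=0: S(0,0) = 56.8900
  k=1: S(1,0) = 69.4291; S(1,1) = 46.6155
  k=2: S(2,0) = 84.7318; S(2,1) = 56.8900; S(2,2) = 38.1967
  k=3: S(3,0) = 103.4075; S(3,1) = 69.4291; S(3,2) = 46.6155; S(3,3) = 31.2982
  k=4: S(4,0) = 126.1994; S(4,1) = 84.7318; S(4,2) = 56.8900; S(4,3) = 38.1967; S(4,4) = 25.6457
Terminal payoffs V(N, i) = max(K - S_T, 0):
  V(4,0) = 0.000000; V(4,1) = 0.000000; V(4,2) = 4.250000; V(4,3) = 22.943347; V(4,4) = 35.494293
Backward induction: V(k, i) = exp(-r*dt) * [p * V(k+1, i) + (1-p) * V(k+1, i+1)]; then take max(V_cont, immediate exercise) for American.
  V(3,0) = exp(-r*dt) * [p*0.000000 + (1-p)*0.000000] = 0.000000; exercise = 0.000000; V(3,0) = max -> 0.000000
  V(3,1) = exp(-r*dt) * [p*0.000000 + (1-p)*4.250000] = 2.359315; exercise = 0.000000; V(3,1) = max -> 2.359315
  V(3,2) = exp(-r*dt) * [p*4.250000 + (1-p)*22.943347] = 14.626495; exercise = 14.524471; V(3,2) = max -> 14.626495
  V(3,3) = exp(-r*dt) * [p*22.943347 + (1-p)*35.494293] = 29.906488; exercise = 29.841754; V(3,3) = max -> 29.906488
  V(2,0) = exp(-r*dt) * [p*0.000000 + (1-p)*2.359315] = 1.309733; exercise = 0.000000; V(2,0) = max -> 1.309733
  V(2,1) = exp(-r*dt) * [p*2.359315 + (1-p)*14.626495] = 9.168787; exercise = 4.250000; V(2,1) = max -> 9.168787
  V(2,2) = exp(-r*dt) * [p*14.626495 + (1-p)*29.906488] = 23.106179; exercise = 22.943347; V(2,2) = max -> 23.106179
  V(1,0) = exp(-r*dt) * [p*1.309733 + (1-p)*9.168787] = 5.672307; exercise = 0.000000; V(1,0) = max -> 5.672307
  V(1,1) = exp(-r*dt) * [p*9.168787 + (1-p)*23.106179] = 16.904173; exercise = 14.524471; V(1,1) = max -> 16.904173
  V(0,0) = exp(-r*dt) * [p*5.672307 + (1-p)*16.904173] = 11.906422; exercise = 4.250000; V(0,0) = max -> 11.906422
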